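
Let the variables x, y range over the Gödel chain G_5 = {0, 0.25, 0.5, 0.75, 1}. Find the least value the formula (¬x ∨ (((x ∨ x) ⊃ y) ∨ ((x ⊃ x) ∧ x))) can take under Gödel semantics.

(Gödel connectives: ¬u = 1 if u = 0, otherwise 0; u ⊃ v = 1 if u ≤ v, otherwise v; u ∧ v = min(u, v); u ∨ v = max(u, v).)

The minimum is attained at x = 0.25, y = 0:
  ¬x: Gödel ¬ of 0.25 = 0 (operand ≠ 0)
  (x ∨ x) = max(0.25, 0.25) = 0.25
  ((x ∨ x) ⊃ y): 0.25 > 0, so result = 0
  (x ⊃ x): 0.25 ≤ 0.25, so result = 1
  ((x ⊃ x) ∧ x) = min(1, 0.25) = 0.25
  (((x ∨ x) ⊃ y) ∨ ((x ⊃ x) ∧ x)) = max(0, 0.25) = 0.25
  (¬x ∨ (((x ∨ x) ⊃ y) ∨ ((x ⊃ x) ∧ x))) = max(0, 0.25) = 0.25
Checking all 25 assignments confirms none give a value below 0.25.

0.25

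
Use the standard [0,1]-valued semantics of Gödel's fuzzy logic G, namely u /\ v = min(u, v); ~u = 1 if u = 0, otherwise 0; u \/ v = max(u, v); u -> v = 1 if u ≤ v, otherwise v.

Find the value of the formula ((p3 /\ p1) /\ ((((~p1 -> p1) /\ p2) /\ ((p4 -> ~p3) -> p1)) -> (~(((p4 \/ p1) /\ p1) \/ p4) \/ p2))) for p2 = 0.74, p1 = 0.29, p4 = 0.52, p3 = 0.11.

(p3 /\ p1) = min(0.11, 0.29) = 0.11
~p1: Gödel ¬ of 0.29 = 0 (operand ≠ 0)
(~p1 -> p1): 0 ≤ 0.29, so result = 1
((~p1 -> p1) /\ p2) = min(1, 0.74) = 0.74
~p3: Gödel ¬ of 0.11 = 0 (operand ≠ 0)
(p4 -> ~p3): 0.52 > 0, so result = 0
((p4 -> ~p3) -> p1): 0 ≤ 0.29, so result = 1
(((~p1 -> p1) /\ p2) /\ ((p4 -> ~p3) -> p1)) = min(0.74, 1) = 0.74
(p4 \/ p1) = max(0.52, 0.29) = 0.52
((p4 \/ p1) /\ p1) = min(0.52, 0.29) = 0.29
(((p4 \/ p1) /\ p1) \/ p4) = max(0.29, 0.52) = 0.52
~(((p4 \/ p1) /\ p1) \/ p4): Gödel ¬ of 0.52 = 0 (operand ≠ 0)
(~(((p4 \/ p1) /\ p1) \/ p4) \/ p2) = max(0, 0.74) = 0.74
((((~p1 -> p1) /\ p2) /\ ((p4 -> ~p3) -> p1)) -> (~(((p4 \/ p1) /\ p1) \/ p4) \/ p2)): 0.74 ≤ 0.74, so result = 1
((p3 /\ p1) /\ ((((~p1 -> p1) /\ p2) /\ ((p4 -> ~p3) -> p1)) -> (~(((p4 \/ p1) /\ p1) \/ p4) \/ p2))) = min(0.11, 1) = 0.11

0.11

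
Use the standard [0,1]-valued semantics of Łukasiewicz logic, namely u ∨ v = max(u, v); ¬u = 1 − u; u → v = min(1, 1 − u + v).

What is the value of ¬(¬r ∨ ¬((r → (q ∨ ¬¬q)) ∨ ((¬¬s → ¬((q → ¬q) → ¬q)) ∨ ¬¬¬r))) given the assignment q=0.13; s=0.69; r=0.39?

0.39

¬r: Łukasiewicz ¬ gives 1 − 0.39 = 0.61
¬q: Łukasiewicz ¬ gives 1 − 0.13 = 0.87
¬¬q: Łukasiewicz ¬ gives 1 − 0.87 = 0.13
(q ∨ ¬¬q) = max(0.13, 0.13) = 0.13
(r → (q ∨ ¬¬q)): min(1, 1 − 0.39 + 0.13) = 0.74
¬s: Łukasiewicz ¬ gives 1 − 0.69 = 0.31
¬¬s: Łukasiewicz ¬ gives 1 − 0.31 = 0.69
¬q: Łukasiewicz ¬ gives 1 − 0.13 = 0.87
(q → ¬q): min(1, 1 − 0.13 + 0.87) = 1
¬q: Łukasiewicz ¬ gives 1 − 0.13 = 0.87
((q → ¬q) → ¬q): min(1, 1 − 1 + 0.87) = 0.87
¬((q → ¬q) → ¬q): Łukasiewicz ¬ gives 1 − 0.87 = 0.13
(¬¬s → ¬((q → ¬q) → ¬q)): min(1, 1 − 0.69 + 0.13) = 0.44
¬r: Łukasiewicz ¬ gives 1 − 0.39 = 0.61
¬¬r: Łukasiewicz ¬ gives 1 − 0.61 = 0.39
¬¬¬r: Łukasiewicz ¬ gives 1 − 0.39 = 0.61
((¬¬s → ¬((q → ¬q) → ¬q)) ∨ ¬¬¬r) = max(0.44, 0.61) = 0.61
((r → (q ∨ ¬¬q)) ∨ ((¬¬s → ¬((q → ¬q) → ¬q)) ∨ ¬¬¬r)) = max(0.74, 0.61) = 0.74
¬((r → (q ∨ ¬¬q)) ∨ ((¬¬s → ¬((q → ¬q) → ¬q)) ∨ ¬¬¬r)): Łukasiewicz ¬ gives 1 − 0.74 = 0.26
(¬r ∨ ¬((r → (q ∨ ¬¬q)) ∨ ((¬¬s → ¬((q → ¬q) → ¬q)) ∨ ¬¬¬r))) = max(0.61, 0.26) = 0.61
¬(¬r ∨ ¬((r → (q ∨ ¬¬q)) ∨ ((¬¬s → ¬((q → ¬q) → ¬q)) ∨ ¬¬¬r))): Łukasiewicz ¬ gives 1 − 0.61 = 0.39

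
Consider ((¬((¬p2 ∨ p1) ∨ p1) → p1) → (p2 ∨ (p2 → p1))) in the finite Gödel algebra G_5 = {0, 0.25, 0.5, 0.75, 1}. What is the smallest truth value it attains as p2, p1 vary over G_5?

0.50

The minimum is attained at p2 = 0.5, p1 = 0.25:
  ¬p2: Gödel ¬ of 0.5 = 0 (operand ≠ 0)
  (¬p2 ∨ p1) = max(0, 0.25) = 0.25
  ((¬p2 ∨ p1) ∨ p1) = max(0.25, 0.25) = 0.25
  ¬((¬p2 ∨ p1) ∨ p1): Gödel ¬ of 0.25 = 0 (operand ≠ 0)
  (¬((¬p2 ∨ p1) ∨ p1) → p1): 0 ≤ 0.25, so result = 1
  (p2 → p1): 0.5 > 0.25, so result = 0.25
  (p2 ∨ (p2 → p1)) = max(0.5, 0.25) = 0.5
  ((¬((¬p2 ∨ p1) ∨ p1) → p1) → (p2 ∨ (p2 → p1))): 1 > 0.5, so result = 0.5
Checking all 25 assignments confirms none give a value below 0.50.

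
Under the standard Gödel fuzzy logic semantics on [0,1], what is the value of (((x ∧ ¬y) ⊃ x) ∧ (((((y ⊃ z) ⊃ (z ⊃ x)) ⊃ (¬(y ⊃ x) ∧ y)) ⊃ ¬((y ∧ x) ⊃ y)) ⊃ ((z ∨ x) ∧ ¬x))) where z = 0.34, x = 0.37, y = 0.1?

0.00

¬y: Gödel ¬ of 0.1 = 0 (operand ≠ 0)
(x ∧ ¬y) = min(0.37, 0) = 0
((x ∧ ¬y) ⊃ x): 0 ≤ 0.37, so result = 1
(y ⊃ z): 0.1 ≤ 0.34, so result = 1
(z ⊃ x): 0.34 ≤ 0.37, so result = 1
((y ⊃ z) ⊃ (z ⊃ x)): 1 ≤ 1, so result = 1
(y ⊃ x): 0.1 ≤ 0.37, so result = 1
¬(y ⊃ x): Gödel ¬ of 1 = 0 (operand ≠ 0)
(¬(y ⊃ x) ∧ y) = min(0, 0.1) = 0
(((y ⊃ z) ⊃ (z ⊃ x)) ⊃ (¬(y ⊃ x) ∧ y)): 1 > 0, so result = 0
(y ∧ x) = min(0.1, 0.37) = 0.1
((y ∧ x) ⊃ y): 0.1 ≤ 0.1, so result = 1
¬((y ∧ x) ⊃ y): Gödel ¬ of 1 = 0 (operand ≠ 0)
((((y ⊃ z) ⊃ (z ⊃ x)) ⊃ (¬(y ⊃ x) ∧ y)) ⊃ ¬((y ∧ x) ⊃ y)): 0 ≤ 0, so result = 1
(z ∨ x) = max(0.34, 0.37) = 0.37
¬x: Gödel ¬ of 0.37 = 0 (operand ≠ 0)
((z ∨ x) ∧ ¬x) = min(0.37, 0) = 0
(((((y ⊃ z) ⊃ (z ⊃ x)) ⊃ (¬(y ⊃ x) ∧ y)) ⊃ ¬((y ∧ x) ⊃ y)) ⊃ ((z ∨ x) ∧ ¬x)): 1 > 0, so result = 0
(((x ∧ ¬y) ⊃ x) ∧ (((((y ⊃ z) ⊃ (z ⊃ x)) ⊃ (¬(y ⊃ x) ∧ y)) ⊃ ¬((y ∧ x) ⊃ y)) ⊃ ((z ∨ x) ∧ ¬x))) = min(1, 0) = 0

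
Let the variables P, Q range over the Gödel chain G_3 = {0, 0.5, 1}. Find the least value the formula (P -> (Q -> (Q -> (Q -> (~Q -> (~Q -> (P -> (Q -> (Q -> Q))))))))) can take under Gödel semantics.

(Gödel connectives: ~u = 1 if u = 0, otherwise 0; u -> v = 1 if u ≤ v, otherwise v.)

Every assignment gives 1. For instance at P = 0, Q = 0:
  ~Q: Gödel ¬ of 0 = 1 (operand is 0)
  ~Q: Gödel ¬ of 0 = 1 (operand is 0)
  (Q -> Q): 0 ≤ 0, so result = 1
  (Q -> (Q -> Q)): 0 ≤ 1, so result = 1
  (P -> (Q -> (Q -> Q))): 0 ≤ 1, so result = 1
  (~Q -> (P -> (Q -> (Q -> Q)))): 1 ≤ 1, so result = 1
  (~Q -> (~Q -> (P -> (Q -> (Q -> Q))))): 1 ≤ 1, so result = 1
  (Q -> (~Q -> (~Q -> (P -> (Q -> (Q -> Q)))))): 0 ≤ 1, so result = 1
  (Q -> (Q -> (~Q -> (~Q -> (P -> (Q -> (Q -> Q))))))): 0 ≤ 1, so result = 1
  (Q -> (Q -> (Q -> (~Q -> (~Q -> (P -> (Q -> (Q -> Q)))))))): 0 ≤ 1, so result = 1
  (P -> (Q -> (Q -> (Q -> (~Q -> (~Q -> (P -> (Q -> (Q -> Q))))))))): 0 ≤ 1, so result = 1
All 9 assignments give value 1 — the formula is a G_3-tautology.

1.00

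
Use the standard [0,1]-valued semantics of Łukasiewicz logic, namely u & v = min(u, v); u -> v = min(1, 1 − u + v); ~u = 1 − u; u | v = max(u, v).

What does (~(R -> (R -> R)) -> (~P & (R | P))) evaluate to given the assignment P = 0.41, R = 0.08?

1.00

(R -> R): min(1, 1 − 0.08 + 0.08) = 1
(R -> (R -> R)): min(1, 1 − 0.08 + 1) = 1
~(R -> (R -> R)): Łukasiewicz ¬ gives 1 − 1 = 0
~P: Łukasiewicz ¬ gives 1 − 0.41 = 0.59
(R | P) = max(0.08, 0.41) = 0.41
(~P & (R | P)) = min(0.59, 0.41) = 0.41
(~(R -> (R -> R)) -> (~P & (R | P))): min(1, 1 − 0 + 0.41) = 1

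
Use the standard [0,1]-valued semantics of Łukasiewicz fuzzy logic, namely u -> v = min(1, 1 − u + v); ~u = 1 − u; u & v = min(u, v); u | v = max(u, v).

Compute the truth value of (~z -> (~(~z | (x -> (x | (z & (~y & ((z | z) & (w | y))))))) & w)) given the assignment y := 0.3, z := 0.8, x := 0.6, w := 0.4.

~z: Łukasiewicz ¬ gives 1 − 0.8 = 0.2
~z: Łukasiewicz ¬ gives 1 − 0.8 = 0.2
~y: Łukasiewicz ¬ gives 1 − 0.3 = 0.7
(z | z) = max(0.8, 0.8) = 0.8
(w | y) = max(0.4, 0.3) = 0.4
((z | z) & (w | y)) = min(0.8, 0.4) = 0.4
(~y & ((z | z) & (w | y))) = min(0.7, 0.4) = 0.4
(z & (~y & ((z | z) & (w | y)))) = min(0.8, 0.4) = 0.4
(x | (z & (~y & ((z | z) & (w | y))))) = max(0.6, 0.4) = 0.6
(x -> (x | (z & (~y & ((z | z) & (w | y)))))): min(1, 1 − 0.6 + 0.6) = 1
(~z | (x -> (x | (z & (~y & ((z | z) & (w | y))))))) = max(0.2, 1) = 1
~(~z | (x -> (x | (z & (~y & ((z | z) & (w | y))))))): Łukasiewicz ¬ gives 1 − 1 = 0
(~(~z | (x -> (x | (z & (~y & ((z | z) & (w | y))))))) & w) = min(0, 0.4) = 0
(~z -> (~(~z | (x -> (x | (z & (~y & ((z | z) & (w | y))))))) & w)): min(1, 1 − 0.2 + 0) = 0.8

0.80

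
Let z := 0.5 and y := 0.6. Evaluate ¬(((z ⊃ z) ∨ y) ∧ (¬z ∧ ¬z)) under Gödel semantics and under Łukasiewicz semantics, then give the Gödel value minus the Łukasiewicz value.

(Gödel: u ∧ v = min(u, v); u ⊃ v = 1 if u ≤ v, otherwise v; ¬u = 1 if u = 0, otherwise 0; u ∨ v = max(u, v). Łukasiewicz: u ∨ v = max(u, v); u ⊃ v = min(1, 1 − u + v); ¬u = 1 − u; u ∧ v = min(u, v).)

Gödel evaluation:
  (z ⊃ z): 0.5 ≤ 0.5, so result = 1
  ((z ⊃ z) ∨ y) = max(1, 0.6) = 1
  ¬z: Gödel ¬ of 0.5 = 0 (operand ≠ 0)
  ¬z: Gödel ¬ of 0.5 = 0 (operand ≠ 0)
  (¬z ∧ ¬z) = min(0, 0) = 0
  (((z ⊃ z) ∨ y) ∧ (¬z ∧ ¬z)) = min(1, 0) = 0
  ¬(((z ⊃ z) ∨ y) ∧ (¬z ∧ ¬z)): Gödel ¬ of 0 = 1 (operand is 0)
  Gödel value = 1
Łukasiewicz evaluation:
  (z ⊃ z): min(1, 1 − 0.5 + 0.5) = 1
  ((z ⊃ z) ∨ y) = max(1, 0.6) = 1
  ¬z: Łukasiewicz ¬ gives 1 − 0.5 = 0.5
  ¬z: Łukasiewicz ¬ gives 1 − 0.5 = 0.5
  (¬z ∧ ¬z) = min(0.5, 0.5) = 0.5
  (((z ⊃ z) ∨ y) ∧ (¬z ∧ ¬z)) = min(1, 0.5) = 0.5
  ¬(((z ⊃ z) ∨ y) ∧ (¬z ∧ ¬z)): Łukasiewicz ¬ gives 1 − 0.5 = 0.5
  Łukasiewicz value = 0.5
Difference: 1 − 0.5 = 0.50

0.50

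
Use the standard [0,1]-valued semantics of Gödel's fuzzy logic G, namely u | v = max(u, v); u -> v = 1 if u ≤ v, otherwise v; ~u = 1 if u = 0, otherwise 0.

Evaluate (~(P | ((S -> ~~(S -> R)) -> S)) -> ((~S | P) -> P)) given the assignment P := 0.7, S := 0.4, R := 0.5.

1.00

(S -> R): 0.4 ≤ 0.5, so result = 1
~(S -> R): Gödel ¬ of 1 = 0 (operand ≠ 0)
~~(S -> R): Gödel ¬ of 0 = 1 (operand is 0)
(S -> ~~(S -> R)): 0.4 ≤ 1, so result = 1
((S -> ~~(S -> R)) -> S): 1 > 0.4, so result = 0.4
(P | ((S -> ~~(S -> R)) -> S)) = max(0.7, 0.4) = 0.7
~(P | ((S -> ~~(S -> R)) -> S)): Gödel ¬ of 0.7 = 0 (operand ≠ 0)
~S: Gödel ¬ of 0.4 = 0 (operand ≠ 0)
(~S | P) = max(0, 0.7) = 0.7
((~S | P) -> P): 0.7 ≤ 0.7, so result = 1
(~(P | ((S -> ~~(S -> R)) -> S)) -> ((~S | P) -> P)): 0 ≤ 1, so result = 1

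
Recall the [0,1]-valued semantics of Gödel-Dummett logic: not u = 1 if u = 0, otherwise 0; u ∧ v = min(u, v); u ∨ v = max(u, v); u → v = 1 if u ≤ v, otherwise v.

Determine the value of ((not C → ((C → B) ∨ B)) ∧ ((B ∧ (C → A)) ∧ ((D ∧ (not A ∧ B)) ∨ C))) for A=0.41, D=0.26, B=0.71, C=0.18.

not C: Gödel ¬ of 0.18 = 0 (operand ≠ 0)
(C → B): 0.18 ≤ 0.71, so result = 1
((C → B) ∨ B) = max(1, 0.71) = 1
(not C → ((C → B) ∨ B)): 0 ≤ 1, so result = 1
(C → A): 0.18 ≤ 0.41, so result = 1
(B ∧ (C → A)) = min(0.71, 1) = 0.71
not A: Gödel ¬ of 0.41 = 0 (operand ≠ 0)
(not A ∧ B) = min(0, 0.71) = 0
(D ∧ (not A ∧ B)) = min(0.26, 0) = 0
((D ∧ (not A ∧ B)) ∨ C) = max(0, 0.18) = 0.18
((B ∧ (C → A)) ∧ ((D ∧ (not A ∧ B)) ∨ C)) = min(0.71, 0.18) = 0.18
((not C → ((C → B) ∨ B)) ∧ ((B ∧ (C → A)) ∧ ((D ∧ (not A ∧ B)) ∨ C))) = min(1, 0.18) = 0.18

0.18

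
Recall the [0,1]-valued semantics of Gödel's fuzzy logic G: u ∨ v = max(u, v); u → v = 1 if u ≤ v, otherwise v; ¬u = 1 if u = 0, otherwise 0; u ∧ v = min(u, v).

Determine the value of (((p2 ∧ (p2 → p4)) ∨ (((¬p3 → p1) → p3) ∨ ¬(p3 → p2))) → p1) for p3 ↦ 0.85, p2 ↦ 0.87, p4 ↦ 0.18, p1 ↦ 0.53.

0.53

(p2 → p4): 0.87 > 0.18, so result = 0.18
(p2 ∧ (p2 → p4)) = min(0.87, 0.18) = 0.18
¬p3: Gödel ¬ of 0.85 = 0 (operand ≠ 0)
(¬p3 → p1): 0 ≤ 0.53, so result = 1
((¬p3 → p1) → p3): 1 > 0.85, so result = 0.85
(p3 → p2): 0.85 ≤ 0.87, so result = 1
¬(p3 → p2): Gödel ¬ of 1 = 0 (operand ≠ 0)
(((¬p3 → p1) → p3) ∨ ¬(p3 → p2)) = max(0.85, 0) = 0.85
((p2 ∧ (p2 → p4)) ∨ (((¬p3 → p1) → p3) ∨ ¬(p3 → p2))) = max(0.18, 0.85) = 0.85
(((p2 ∧ (p2 → p4)) ∨ (((¬p3 → p1) → p3) ∨ ¬(p3 → p2))) → p1): 0.85 > 0.53, so result = 0.53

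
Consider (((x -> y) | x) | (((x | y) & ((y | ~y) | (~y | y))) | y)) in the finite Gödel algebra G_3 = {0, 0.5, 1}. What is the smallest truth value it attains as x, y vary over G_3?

The minimum is attained at x = 0.5, y = 0:
  (x -> y): 0.5 > 0, so result = 0
  ((x -> y) | x) = max(0, 0.5) = 0.5
  (x | y) = max(0.5, 0) = 0.5
  ~y: Gödel ¬ of 0 = 1 (operand is 0)
  (y | ~y) = max(0, 1) = 1
  ~y: Gödel ¬ of 0 = 1 (operand is 0)
  (~y | y) = max(1, 0) = 1
  ((y | ~y) | (~y | y)) = max(1, 1) = 1
  ((x | y) & ((y | ~y) | (~y | y))) = min(0.5, 1) = 0.5
  (((x | y) & ((y | ~y) | (~y | y))) | y) = max(0.5, 0) = 0.5
  (((x -> y) | x) | (((x | y) & ((y | ~y) | (~y | y))) | y)) = max(0.5, 0.5) = 0.5
Checking all 9 assignments confirms none give a value below 0.50.

0.50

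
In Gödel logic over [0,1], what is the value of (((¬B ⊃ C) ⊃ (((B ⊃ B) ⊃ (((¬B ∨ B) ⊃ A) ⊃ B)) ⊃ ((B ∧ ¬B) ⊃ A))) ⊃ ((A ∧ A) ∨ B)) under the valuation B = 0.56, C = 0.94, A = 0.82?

¬B: Gödel ¬ of 0.56 = 0 (operand ≠ 0)
(¬B ⊃ C): 0 ≤ 0.94, so result = 1
(B ⊃ B): 0.56 ≤ 0.56, so result = 1
¬B: Gödel ¬ of 0.56 = 0 (operand ≠ 0)
(¬B ∨ B) = max(0, 0.56) = 0.56
((¬B ∨ B) ⊃ A): 0.56 ≤ 0.82, so result = 1
(((¬B ∨ B) ⊃ A) ⊃ B): 1 > 0.56, so result = 0.56
((B ⊃ B) ⊃ (((¬B ∨ B) ⊃ A) ⊃ B)): 1 > 0.56, so result = 0.56
¬B: Gödel ¬ of 0.56 = 0 (operand ≠ 0)
(B ∧ ¬B) = min(0.56, 0) = 0
((B ∧ ¬B) ⊃ A): 0 ≤ 0.82, so result = 1
(((B ⊃ B) ⊃ (((¬B ∨ B) ⊃ A) ⊃ B)) ⊃ ((B ∧ ¬B) ⊃ A)): 0.56 ≤ 1, so result = 1
((¬B ⊃ C) ⊃ (((B ⊃ B) ⊃ (((¬B ∨ B) ⊃ A) ⊃ B)) ⊃ ((B ∧ ¬B) ⊃ A))): 1 ≤ 1, so result = 1
(A ∧ A) = min(0.82, 0.82) = 0.82
((A ∧ A) ∨ B) = max(0.82, 0.56) = 0.82
(((¬B ⊃ C) ⊃ (((B ⊃ B) ⊃ (((¬B ∨ B) ⊃ A) ⊃ B)) ⊃ ((B ∧ ¬B) ⊃ A))) ⊃ ((A ∧ A) ∨ B)): 1 > 0.82, so result = 0.82

0.82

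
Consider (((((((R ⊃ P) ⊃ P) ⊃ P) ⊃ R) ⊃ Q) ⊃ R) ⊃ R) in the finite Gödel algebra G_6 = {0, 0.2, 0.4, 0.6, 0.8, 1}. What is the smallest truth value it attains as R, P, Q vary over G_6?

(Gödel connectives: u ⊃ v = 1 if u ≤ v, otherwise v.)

The minimum is attained at R = 0.2, P = 0, Q = 0:
  (R ⊃ P): 0.2 > 0, so result = 0
  ((R ⊃ P) ⊃ P): 0 ≤ 0, so result = 1
  (((R ⊃ P) ⊃ P) ⊃ P): 1 > 0, so result = 0
  ((((R ⊃ P) ⊃ P) ⊃ P) ⊃ R): 0 ≤ 0.2, so result = 1
  (((((R ⊃ P) ⊃ P) ⊃ P) ⊃ R) ⊃ Q): 1 > 0, so result = 0
  ((((((R ⊃ P) ⊃ P) ⊃ P) ⊃ R) ⊃ Q) ⊃ R): 0 ≤ 0.2, so result = 1
  (((((((R ⊃ P) ⊃ P) ⊃ P) ⊃ R) ⊃ Q) ⊃ R) ⊃ R): 1 > 0.2, so result = 0.2
Checking all 216 assignments confirms none give a value below 0.20.

0.20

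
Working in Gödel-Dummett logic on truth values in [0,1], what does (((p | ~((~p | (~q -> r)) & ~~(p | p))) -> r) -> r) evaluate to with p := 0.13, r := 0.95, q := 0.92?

0.95

~p: Gödel ¬ of 0.13 = 0 (operand ≠ 0)
~q: Gödel ¬ of 0.92 = 0 (operand ≠ 0)
(~q -> r): 0 ≤ 0.95, so result = 1
(~p | (~q -> r)) = max(0, 1) = 1
(p | p) = max(0.13, 0.13) = 0.13
~(p | p): Gödel ¬ of 0.13 = 0 (operand ≠ 0)
~~(p | p): Gödel ¬ of 0 = 1 (operand is 0)
((~p | (~q -> r)) & ~~(p | p)) = min(1, 1) = 1
~((~p | (~q -> r)) & ~~(p | p)): Gödel ¬ of 1 = 0 (operand ≠ 0)
(p | ~((~p | (~q -> r)) & ~~(p | p))) = max(0.13, 0) = 0.13
((p | ~((~p | (~q -> r)) & ~~(p | p))) -> r): 0.13 ≤ 0.95, so result = 1
(((p | ~((~p | (~q -> r)) & ~~(p | p))) -> r) -> r): 1 > 0.95, so result = 0.95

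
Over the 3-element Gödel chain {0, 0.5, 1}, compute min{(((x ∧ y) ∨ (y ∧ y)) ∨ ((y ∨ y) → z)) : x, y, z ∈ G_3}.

The minimum is attained at x = 0, y = 0.5, z = 0:
  (x ∧ y) = min(0, 0.5) = 0
  (y ∧ y) = min(0.5, 0.5) = 0.5
  ((x ∧ y) ∨ (y ∧ y)) = max(0, 0.5) = 0.5
  (y ∨ y) = max(0.5, 0.5) = 0.5
  ((y ∨ y) → z): 0.5 > 0, so result = 0
  (((x ∧ y) ∨ (y ∧ y)) ∨ ((y ∨ y) → z)) = max(0.5, 0) = 0.5
Checking all 27 assignments confirms none give a value below 0.50.

0.50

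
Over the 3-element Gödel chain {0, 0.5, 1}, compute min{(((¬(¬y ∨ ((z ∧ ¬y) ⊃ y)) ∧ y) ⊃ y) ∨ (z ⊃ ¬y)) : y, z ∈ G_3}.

1.00

Every assignment gives 1. For instance at y = 0, z = 0:
  ¬y: Gödel ¬ of 0 = 1 (operand is 0)
  ¬y: Gödel ¬ of 0 = 1 (operand is 0)
  (z ∧ ¬y) = min(0, 1) = 0
  ((z ∧ ¬y) ⊃ y): 0 ≤ 0, so result = 1
  (¬y ∨ ((z ∧ ¬y) ⊃ y)) = max(1, 1) = 1
  ¬(¬y ∨ ((z ∧ ¬y) ⊃ y)): Gödel ¬ of 1 = 0 (operand ≠ 0)
  (¬(¬y ∨ ((z ∧ ¬y) ⊃ y)) ∧ y) = min(0, 0) = 0
  ((¬(¬y ∨ ((z ∧ ¬y) ⊃ y)) ∧ y) ⊃ y): 0 ≤ 0, so result = 1
  ¬y: Gödel ¬ of 0 = 1 (operand is 0)
  (z ⊃ ¬y): 0 ≤ 1, so result = 1
  (((¬(¬y ∨ ((z ∧ ¬y) ⊃ y)) ∧ y) ⊃ y) ∨ (z ⊃ ¬y)) = max(1, 1) = 1
All 9 assignments give value 1 — the formula is a G_3-tautology.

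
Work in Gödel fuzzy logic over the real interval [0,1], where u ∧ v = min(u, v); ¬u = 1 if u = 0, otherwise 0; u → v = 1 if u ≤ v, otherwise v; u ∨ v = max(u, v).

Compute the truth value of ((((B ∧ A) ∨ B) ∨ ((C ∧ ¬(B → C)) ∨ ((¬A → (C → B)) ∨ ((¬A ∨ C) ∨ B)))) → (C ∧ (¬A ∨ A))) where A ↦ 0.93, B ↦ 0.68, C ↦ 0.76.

0.76

(B ∧ A) = min(0.68, 0.93) = 0.68
((B ∧ A) ∨ B) = max(0.68, 0.68) = 0.68
(B → C): 0.68 ≤ 0.76, so result = 1
¬(B → C): Gödel ¬ of 1 = 0 (operand ≠ 0)
(C ∧ ¬(B → C)) = min(0.76, 0) = 0
¬A: Gödel ¬ of 0.93 = 0 (operand ≠ 0)
(C → B): 0.76 > 0.68, so result = 0.68
(¬A → (C → B)): 0 ≤ 0.68, so result = 1
¬A: Gödel ¬ of 0.93 = 0 (operand ≠ 0)
(¬A ∨ C) = max(0, 0.76) = 0.76
((¬A ∨ C) ∨ B) = max(0.76, 0.68) = 0.76
((¬A → (C → B)) ∨ ((¬A ∨ C) ∨ B)) = max(1, 0.76) = 1
((C ∧ ¬(B → C)) ∨ ((¬A → (C → B)) ∨ ((¬A ∨ C) ∨ B))) = max(0, 1) = 1
(((B ∧ A) ∨ B) ∨ ((C ∧ ¬(B → C)) ∨ ((¬A → (C → B)) ∨ ((¬A ∨ C) ∨ B)))) = max(0.68, 1) = 1
¬A: Gödel ¬ of 0.93 = 0 (operand ≠ 0)
(¬A ∨ A) = max(0, 0.93) = 0.93
(C ∧ (¬A ∨ A)) = min(0.76, 0.93) = 0.76
((((B ∧ A) ∨ B) ∨ ((C ∧ ¬(B → C)) ∨ ((¬A → (C → B)) ∨ ((¬A ∨ C) ∨ B)))) → (C ∧ (¬A ∨ A))): 1 > 0.76, so result = 0.76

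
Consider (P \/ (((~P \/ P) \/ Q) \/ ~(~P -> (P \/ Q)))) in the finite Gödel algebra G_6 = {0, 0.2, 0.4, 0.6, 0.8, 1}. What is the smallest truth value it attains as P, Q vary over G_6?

The minimum is attained at P = 0.2, Q = 0:
  ~P: Gödel ¬ of 0.2 = 0 (operand ≠ 0)
  (~P \/ P) = max(0, 0.2) = 0.2
  ((~P \/ P) \/ Q) = max(0.2, 0) = 0.2
  ~P: Gödel ¬ of 0.2 = 0 (operand ≠ 0)
  (P \/ Q) = max(0.2, 0) = 0.2
  (~P -> (P \/ Q)): 0 ≤ 0.2, so result = 1
  ~(~P -> (P \/ Q)): Gödel ¬ of 1 = 0 (operand ≠ 0)
  (((~P \/ P) \/ Q) \/ ~(~P -> (P \/ Q))) = max(0.2, 0) = 0.2
  (P \/ (((~P \/ P) \/ Q) \/ ~(~P -> (P \/ Q)))) = max(0.2, 0.2) = 0.2
Checking all 36 assignments confirms none give a value below 0.20.

0.20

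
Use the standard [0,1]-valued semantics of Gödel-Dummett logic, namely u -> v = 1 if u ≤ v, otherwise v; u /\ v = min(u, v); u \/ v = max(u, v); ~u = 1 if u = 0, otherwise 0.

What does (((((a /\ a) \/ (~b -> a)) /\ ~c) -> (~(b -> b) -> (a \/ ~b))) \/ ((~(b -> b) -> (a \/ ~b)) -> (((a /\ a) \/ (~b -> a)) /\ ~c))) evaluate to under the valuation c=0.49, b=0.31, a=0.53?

1.00

(a /\ a) = min(0.53, 0.53) = 0.53
~b: Gödel ¬ of 0.31 = 0 (operand ≠ 0)
(~b -> a): 0 ≤ 0.53, so result = 1
((a /\ a) \/ (~b -> a)) = max(0.53, 1) = 1
~c: Gödel ¬ of 0.49 = 0 (operand ≠ 0)
(((a /\ a) \/ (~b -> a)) /\ ~c) = min(1, 0) = 0
(b -> b): 0.31 ≤ 0.31, so result = 1
~(b -> b): Gödel ¬ of 1 = 0 (operand ≠ 0)
~b: Gödel ¬ of 0.31 = 0 (operand ≠ 0)
(a \/ ~b) = max(0.53, 0) = 0.53
(~(b -> b) -> (a \/ ~b)): 0 ≤ 0.53, so result = 1
((((a /\ a) \/ (~b -> a)) /\ ~c) -> (~(b -> b) -> (a \/ ~b))): 0 ≤ 1, so result = 1
(b -> b): 0.31 ≤ 0.31, so result = 1
~(b -> b): Gödel ¬ of 1 = 0 (operand ≠ 0)
~b: Gödel ¬ of 0.31 = 0 (operand ≠ 0)
(a \/ ~b) = max(0.53, 0) = 0.53
(~(b -> b) -> (a \/ ~b)): 0 ≤ 0.53, so result = 1
(a /\ a) = min(0.53, 0.53) = 0.53
~b: Gödel ¬ of 0.31 = 0 (operand ≠ 0)
(~b -> a): 0 ≤ 0.53, so result = 1
((a /\ a) \/ (~b -> a)) = max(0.53, 1) = 1
~c: Gödel ¬ of 0.49 = 0 (operand ≠ 0)
(((a /\ a) \/ (~b -> a)) /\ ~c) = min(1, 0) = 0
((~(b -> b) -> (a \/ ~b)) -> (((a /\ a) \/ (~b -> a)) /\ ~c)): 1 > 0, so result = 0
(((((a /\ a) \/ (~b -> a)) /\ ~c) -> (~(b -> b) -> (a \/ ~b))) \/ ((~(b -> b) -> (a \/ ~b)) -> (((a /\ a) \/ (~b -> a)) /\ ~c))) = max(1, 0) = 1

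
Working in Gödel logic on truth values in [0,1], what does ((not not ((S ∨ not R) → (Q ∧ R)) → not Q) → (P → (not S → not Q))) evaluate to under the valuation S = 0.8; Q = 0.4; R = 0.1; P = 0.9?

not R: Gödel ¬ of 0.1 = 0 (operand ≠ 0)
(S ∨ not R) = max(0.8, 0) = 0.8
(Q ∧ R) = min(0.4, 0.1) = 0.1
((S ∨ not R) → (Q ∧ R)): 0.8 > 0.1, so result = 0.1
not ((S ∨ not R) → (Q ∧ R)): Gödel ¬ of 0.1 = 0 (operand ≠ 0)
not not ((S ∨ not R) → (Q ∧ R)): Gödel ¬ of 0 = 1 (operand is 0)
not Q: Gödel ¬ of 0.4 = 0 (operand ≠ 0)
(not not ((S ∨ not R) → (Q ∧ R)) → not Q): 1 > 0, so result = 0
not S: Gödel ¬ of 0.8 = 0 (operand ≠ 0)
not Q: Gödel ¬ of 0.4 = 0 (operand ≠ 0)
(not S → not Q): 0 ≤ 0, so result = 1
(P → (not S → not Q)): 0.9 ≤ 1, so result = 1
((not not ((S ∨ not R) → (Q ∧ R)) → not Q) → (P → (not S → not Q))): 0 ≤ 1, so result = 1

1.00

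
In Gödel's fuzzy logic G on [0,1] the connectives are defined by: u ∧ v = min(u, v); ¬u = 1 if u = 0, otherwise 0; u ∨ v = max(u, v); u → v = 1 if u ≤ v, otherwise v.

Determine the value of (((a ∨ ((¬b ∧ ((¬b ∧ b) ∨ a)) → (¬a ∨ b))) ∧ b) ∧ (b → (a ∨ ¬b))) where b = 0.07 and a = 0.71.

¬b: Gödel ¬ of 0.07 = 0 (operand ≠ 0)
¬b: Gödel ¬ of 0.07 = 0 (operand ≠ 0)
(¬b ∧ b) = min(0, 0.07) = 0
((¬b ∧ b) ∨ a) = max(0, 0.71) = 0.71
(¬b ∧ ((¬b ∧ b) ∨ a)) = min(0, 0.71) = 0
¬a: Gödel ¬ of 0.71 = 0 (operand ≠ 0)
(¬a ∨ b) = max(0, 0.07) = 0.07
((¬b ∧ ((¬b ∧ b) ∨ a)) → (¬a ∨ b)): 0 ≤ 0.07, so result = 1
(a ∨ ((¬b ∧ ((¬b ∧ b) ∨ a)) → (¬a ∨ b))) = max(0.71, 1) = 1
((a ∨ ((¬b ∧ ((¬b ∧ b) ∨ a)) → (¬a ∨ b))) ∧ b) = min(1, 0.07) = 0.07
¬b: Gödel ¬ of 0.07 = 0 (operand ≠ 0)
(a ∨ ¬b) = max(0.71, 0) = 0.71
(b → (a ∨ ¬b)): 0.07 ≤ 0.71, so result = 1
(((a ∨ ((¬b ∧ ((¬b ∧ b) ∨ a)) → (¬a ∨ b))) ∧ b) ∧ (b → (a ∨ ¬b))) = min(0.07, 1) = 0.07

0.07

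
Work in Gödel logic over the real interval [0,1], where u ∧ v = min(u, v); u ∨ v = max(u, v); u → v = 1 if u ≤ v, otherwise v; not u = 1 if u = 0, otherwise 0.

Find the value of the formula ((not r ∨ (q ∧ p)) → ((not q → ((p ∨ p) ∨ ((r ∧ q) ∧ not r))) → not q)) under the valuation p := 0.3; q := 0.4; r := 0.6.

not r: Gödel ¬ of 0.6 = 0 (operand ≠ 0)
(q ∧ p) = min(0.4, 0.3) = 0.3
(not r ∨ (q ∧ p)) = max(0, 0.3) = 0.3
not q: Gödel ¬ of 0.4 = 0 (operand ≠ 0)
(p ∨ p) = max(0.3, 0.3) = 0.3
(r ∧ q) = min(0.6, 0.4) = 0.4
not r: Gödel ¬ of 0.6 = 0 (operand ≠ 0)
((r ∧ q) ∧ not r) = min(0.4, 0) = 0
((p ∨ p) ∨ ((r ∧ q) ∧ not r)) = max(0.3, 0) = 0.3
(not q → ((p ∨ p) ∨ ((r ∧ q) ∧ not r))): 0 ≤ 0.3, so result = 1
not q: Gödel ¬ of 0.4 = 0 (operand ≠ 0)
((not q → ((p ∨ p) ∨ ((r ∧ q) ∧ not r))) → not q): 1 > 0, so result = 0
((not r ∨ (q ∧ p)) → ((not q → ((p ∨ p) ∨ ((r ∧ q) ∧ not r))) → not q)): 0.3 > 0, so result = 0

0.00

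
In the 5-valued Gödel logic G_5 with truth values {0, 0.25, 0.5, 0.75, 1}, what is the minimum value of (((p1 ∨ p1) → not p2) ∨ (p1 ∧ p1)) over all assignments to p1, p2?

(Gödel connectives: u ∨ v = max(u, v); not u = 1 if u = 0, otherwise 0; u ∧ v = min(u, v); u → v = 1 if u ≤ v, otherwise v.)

0.25

The minimum is attained at p1 = 0.25, p2 = 0.25:
  (p1 ∨ p1) = max(0.25, 0.25) = 0.25
  not p2: Gödel ¬ of 0.25 = 0 (operand ≠ 0)
  ((p1 ∨ p1) → not p2): 0.25 > 0, so result = 0
  (p1 ∧ p1) = min(0.25, 0.25) = 0.25
  (((p1 ∨ p1) → not p2) ∨ (p1 ∧ p1)) = max(0, 0.25) = 0.25
Checking all 25 assignments confirms none give a value below 0.25.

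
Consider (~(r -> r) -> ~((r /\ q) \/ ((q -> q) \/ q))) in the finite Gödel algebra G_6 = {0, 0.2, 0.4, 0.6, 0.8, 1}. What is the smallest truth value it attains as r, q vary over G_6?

Every assignment gives 1. For instance at r = 0, q = 0:
  (r -> r): 0 ≤ 0, so result = 1
  ~(r -> r): Gödel ¬ of 1 = 0 (operand ≠ 0)
  (r /\ q) = min(0, 0) = 0
  (q -> q): 0 ≤ 0, so result = 1
  ((q -> q) \/ q) = max(1, 0) = 1
  ((r /\ q) \/ ((q -> q) \/ q)) = max(0, 1) = 1
  ~((r /\ q) \/ ((q -> q) \/ q)): Gödel ¬ of 1 = 0 (operand ≠ 0)
  (~(r -> r) -> ~((r /\ q) \/ ((q -> q) \/ q))): 0 ≤ 0, so result = 1
All 36 assignments give value 1 — the formula is a G_6-tautology.

1.00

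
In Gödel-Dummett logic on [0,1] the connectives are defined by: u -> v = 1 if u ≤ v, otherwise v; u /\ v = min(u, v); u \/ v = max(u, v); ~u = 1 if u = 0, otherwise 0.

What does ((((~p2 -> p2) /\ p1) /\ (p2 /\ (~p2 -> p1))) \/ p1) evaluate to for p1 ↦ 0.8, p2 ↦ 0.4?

0.80

~p2: Gödel ¬ of 0.4 = 0 (operand ≠ 0)
(~p2 -> p2): 0 ≤ 0.4, so result = 1
((~p2 -> p2) /\ p1) = min(1, 0.8) = 0.8
~p2: Gödel ¬ of 0.4 = 0 (operand ≠ 0)
(~p2 -> p1): 0 ≤ 0.8, so result = 1
(p2 /\ (~p2 -> p1)) = min(0.4, 1) = 0.4
(((~p2 -> p2) /\ p1) /\ (p2 /\ (~p2 -> p1))) = min(0.8, 0.4) = 0.4
((((~p2 -> p2) /\ p1) /\ (p2 /\ (~p2 -> p1))) \/ p1) = max(0.4, 0.8) = 0.8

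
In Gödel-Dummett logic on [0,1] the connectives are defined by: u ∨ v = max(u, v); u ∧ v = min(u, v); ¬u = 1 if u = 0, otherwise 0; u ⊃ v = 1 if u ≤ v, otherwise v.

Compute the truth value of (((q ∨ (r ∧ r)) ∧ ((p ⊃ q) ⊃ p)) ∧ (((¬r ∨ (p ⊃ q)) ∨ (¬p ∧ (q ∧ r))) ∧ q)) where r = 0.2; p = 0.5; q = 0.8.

(r ∧ r) = min(0.2, 0.2) = 0.2
(q ∨ (r ∧ r)) = max(0.8, 0.2) = 0.8
(p ⊃ q): 0.5 ≤ 0.8, so result = 1
((p ⊃ q) ⊃ p): 1 > 0.5, so result = 0.5
((q ∨ (r ∧ r)) ∧ ((p ⊃ q) ⊃ p)) = min(0.8, 0.5) = 0.5
¬r: Gödel ¬ of 0.2 = 0 (operand ≠ 0)
(p ⊃ q): 0.5 ≤ 0.8, so result = 1
(¬r ∨ (p ⊃ q)) = max(0, 1) = 1
¬p: Gödel ¬ of 0.5 = 0 (operand ≠ 0)
(q ∧ r) = min(0.8, 0.2) = 0.2
(¬p ∧ (q ∧ r)) = min(0, 0.2) = 0
((¬r ∨ (p ⊃ q)) ∨ (¬p ∧ (q ∧ r))) = max(1, 0) = 1
(((¬r ∨ (p ⊃ q)) ∨ (¬p ∧ (q ∧ r))) ∧ q) = min(1, 0.8) = 0.8
(((q ∨ (r ∧ r)) ∧ ((p ⊃ q) ⊃ p)) ∧ (((¬r ∨ (p ⊃ q)) ∨ (¬p ∧ (q ∧ r))) ∧ q)) = min(0.5, 0.8) = 0.5

0.50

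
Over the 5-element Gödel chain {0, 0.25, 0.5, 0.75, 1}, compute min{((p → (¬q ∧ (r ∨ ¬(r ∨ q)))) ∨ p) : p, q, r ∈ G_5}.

0.25

The minimum is attained at p = 0.25, q = 0.25, r = 0:
  ¬q: Gödel ¬ of 0.25 = 0 (operand ≠ 0)
  (r ∨ q) = max(0, 0.25) = 0.25
  ¬(r ∨ q): Gödel ¬ of 0.25 = 0 (operand ≠ 0)
  (r ∨ ¬(r ∨ q)) = max(0, 0) = 0
  (¬q ∧ (r ∨ ¬(r ∨ q))) = min(0, 0) = 0
  (p → (¬q ∧ (r ∨ ¬(r ∨ q)))): 0.25 > 0, so result = 0
  ((p → (¬q ∧ (r ∨ ¬(r ∨ q)))) ∨ p) = max(0, 0.25) = 0.25
Checking all 125 assignments confirms none give a value below 0.25.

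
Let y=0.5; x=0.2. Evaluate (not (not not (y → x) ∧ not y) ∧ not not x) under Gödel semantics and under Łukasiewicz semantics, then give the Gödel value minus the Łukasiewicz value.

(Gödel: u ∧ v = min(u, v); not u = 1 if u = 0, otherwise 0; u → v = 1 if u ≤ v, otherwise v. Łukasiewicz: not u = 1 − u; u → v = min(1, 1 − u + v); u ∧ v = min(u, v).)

Gödel evaluation:
  (y → x): 0.5 > 0.2, so result = 0.2
  not (y → x): Gödel ¬ of 0.2 = 0 (operand ≠ 0)
  not not (y → x): Gödel ¬ of 0 = 1 (operand is 0)
  not y: Gödel ¬ of 0.5 = 0 (operand ≠ 0)
  (not not (y → x) ∧ not y) = min(1, 0) = 0
  not (not not (y → x) ∧ not y): Gödel ¬ of 0 = 1 (operand is 0)
  not x: Gödel ¬ of 0.2 = 0 (operand ≠ 0)
  not not x: Gödel ¬ of 0 = 1 (operand is 0)
  (not (not not (y → x) ∧ not y) ∧ not not x) = min(1, 1) = 1
  Gödel value = 1
Łukasiewicz evaluation:
  (y → x): min(1, 1 − 0.5 + 0.2) = 0.7
  not (y → x): Łukasiewicz ¬ gives 1 − 0.7 = 0.3
  not not (y → x): Łukasiewicz ¬ gives 1 − 0.3 = 0.7
  not y: Łukasiewicz ¬ gives 1 − 0.5 = 0.5
  (not not (y → x) ∧ not y) = min(0.7, 0.5) = 0.5
  not (not not (y → x) ∧ not y): Łukasiewicz ¬ gives 1 − 0.5 = 0.5
  not x: Łukasiewicz ¬ gives 1 − 0.2 = 0.8
  not not x: Łukasiewicz ¬ gives 1 − 0.8 = 0.2
  (not (not not (y → x) ∧ not y) ∧ not not x) = min(0.5, 0.2) = 0.2
  Łukasiewicz value = 0.2
Difference: 1 − 0.2 = 0.80

0.80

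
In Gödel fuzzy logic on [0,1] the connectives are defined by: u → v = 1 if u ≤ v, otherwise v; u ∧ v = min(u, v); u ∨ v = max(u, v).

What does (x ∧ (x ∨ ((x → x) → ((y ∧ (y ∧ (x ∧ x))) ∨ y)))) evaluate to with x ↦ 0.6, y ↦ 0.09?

0.60

(x → x): 0.6 ≤ 0.6, so result = 1
(x ∧ x) = min(0.6, 0.6) = 0.6
(y ∧ (x ∧ x)) = min(0.09, 0.6) = 0.09
(y ∧ (y ∧ (x ∧ x))) = min(0.09, 0.09) = 0.09
((y ∧ (y ∧ (x ∧ x))) ∨ y) = max(0.09, 0.09) = 0.09
((x → x) → ((y ∧ (y ∧ (x ∧ x))) ∨ y)): 1 > 0.09, so result = 0.09
(x ∨ ((x → x) → ((y ∧ (y ∧ (x ∧ x))) ∨ y))) = max(0.6, 0.09) = 0.6
(x ∧ (x ∨ ((x → x) → ((y ∧ (y ∧ (x ∧ x))) ∨ y)))) = min(0.6, 0.6) = 0.6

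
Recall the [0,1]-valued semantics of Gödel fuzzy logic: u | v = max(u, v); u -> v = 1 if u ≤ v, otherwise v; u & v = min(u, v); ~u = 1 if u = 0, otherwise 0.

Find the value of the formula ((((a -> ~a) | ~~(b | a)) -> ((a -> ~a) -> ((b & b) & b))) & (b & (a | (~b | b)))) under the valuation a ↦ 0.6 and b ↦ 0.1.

0.10

~a: Gödel ¬ of 0.6 = 0 (operand ≠ 0)
(a -> ~a): 0.6 > 0, so result = 0
(b | a) = max(0.1, 0.6) = 0.6
~(b | a): Gödel ¬ of 0.6 = 0 (operand ≠ 0)
~~(b | a): Gödel ¬ of 0 = 1 (operand is 0)
((a -> ~a) | ~~(b | a)) = max(0, 1) = 1
~a: Gödel ¬ of 0.6 = 0 (operand ≠ 0)
(a -> ~a): 0.6 > 0, so result = 0
(b & b) = min(0.1, 0.1) = 0.1
((b & b) & b) = min(0.1, 0.1) = 0.1
((a -> ~a) -> ((b & b) & b)): 0 ≤ 0.1, so result = 1
(((a -> ~a) | ~~(b | a)) -> ((a -> ~a) -> ((b & b) & b))): 1 ≤ 1, so result = 1
~b: Gödel ¬ of 0.1 = 0 (operand ≠ 0)
(~b | b) = max(0, 0.1) = 0.1
(a | (~b | b)) = max(0.6, 0.1) = 0.6
(b & (a | (~b | b))) = min(0.1, 0.6) = 0.1
((((a -> ~a) | ~~(b | a)) -> ((a -> ~a) -> ((b & b) & b))) & (b & (a | (~b | b)))) = min(1, 0.1) = 0.1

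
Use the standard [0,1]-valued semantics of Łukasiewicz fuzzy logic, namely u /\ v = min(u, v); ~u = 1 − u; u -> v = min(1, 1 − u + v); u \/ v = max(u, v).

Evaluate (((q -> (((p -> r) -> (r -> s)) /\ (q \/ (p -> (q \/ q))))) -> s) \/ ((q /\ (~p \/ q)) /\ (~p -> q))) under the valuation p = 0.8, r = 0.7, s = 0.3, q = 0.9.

0.90

(p -> r): min(1, 1 − 0.8 + 0.7) = 0.9
(r -> s): min(1, 1 − 0.7 + 0.3) = 0.6
((p -> r) -> (r -> s)): min(1, 1 − 0.9 + 0.6) = 0.7
(q \/ q) = max(0.9, 0.9) = 0.9
(p -> (q \/ q)): min(1, 1 − 0.8 + 0.9) = 1
(q \/ (p -> (q \/ q))) = max(0.9, 1) = 1
(((p -> r) -> (r -> s)) /\ (q \/ (p -> (q \/ q)))) = min(0.7, 1) = 0.7
(q -> (((p -> r) -> (r -> s)) /\ (q \/ (p -> (q \/ q))))): min(1, 1 − 0.9 + 0.7) = 0.8
((q -> (((p -> r) -> (r -> s)) /\ (q \/ (p -> (q \/ q))))) -> s): min(1, 1 − 0.8 + 0.3) = 0.5
~p: Łukasiewicz ¬ gives 1 − 0.8 = 0.2
(~p \/ q) = max(0.2, 0.9) = 0.9
(q /\ (~p \/ q)) = min(0.9, 0.9) = 0.9
~p: Łukasiewicz ¬ gives 1 − 0.8 = 0.2
(~p -> q): min(1, 1 − 0.2 + 0.9) = 1
((q /\ (~p \/ q)) /\ (~p -> q)) = min(0.9, 1) = 0.9
(((q -> (((p -> r) -> (r -> s)) /\ (q \/ (p -> (q \/ q))))) -> s) \/ ((q /\ (~p \/ q)) /\ (~p -> q))) = max(0.5, 0.9) = 0.9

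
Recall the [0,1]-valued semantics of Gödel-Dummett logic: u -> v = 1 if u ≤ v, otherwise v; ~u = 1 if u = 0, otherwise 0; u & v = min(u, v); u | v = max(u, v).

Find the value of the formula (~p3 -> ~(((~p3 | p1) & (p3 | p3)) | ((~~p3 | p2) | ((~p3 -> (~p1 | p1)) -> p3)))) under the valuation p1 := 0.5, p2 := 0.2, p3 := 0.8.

~p3: Gödel ¬ of 0.8 = 0 (operand ≠ 0)
~p3: Gödel ¬ of 0.8 = 0 (operand ≠ 0)
(~p3 | p1) = max(0, 0.5) = 0.5
(p3 | p3) = max(0.8, 0.8) = 0.8
((~p3 | p1) & (p3 | p3)) = min(0.5, 0.8) = 0.5
~p3: Gödel ¬ of 0.8 = 0 (operand ≠ 0)
~~p3: Gödel ¬ of 0 = 1 (operand is 0)
(~~p3 | p2) = max(1, 0.2) = 1
~p3: Gödel ¬ of 0.8 = 0 (operand ≠ 0)
~p1: Gödel ¬ of 0.5 = 0 (operand ≠ 0)
(~p1 | p1) = max(0, 0.5) = 0.5
(~p3 -> (~p1 | p1)): 0 ≤ 0.5, so result = 1
((~p3 -> (~p1 | p1)) -> p3): 1 > 0.8, so result = 0.8
((~~p3 | p2) | ((~p3 -> (~p1 | p1)) -> p3)) = max(1, 0.8) = 1
(((~p3 | p1) & (p3 | p3)) | ((~~p3 | p2) | ((~p3 -> (~p1 | p1)) -> p3))) = max(0.5, 1) = 1
~(((~p3 | p1) & (p3 | p3)) | ((~~p3 | p2) | ((~p3 -> (~p1 | p1)) -> p3))): Gödel ¬ of 1 = 0 (operand ≠ 0)
(~p3 -> ~(((~p3 | p1) & (p3 | p3)) | ((~~p3 | p2) | ((~p3 -> (~p1 | p1)) -> p3)))): 0 ≤ 0, so result = 1

1.00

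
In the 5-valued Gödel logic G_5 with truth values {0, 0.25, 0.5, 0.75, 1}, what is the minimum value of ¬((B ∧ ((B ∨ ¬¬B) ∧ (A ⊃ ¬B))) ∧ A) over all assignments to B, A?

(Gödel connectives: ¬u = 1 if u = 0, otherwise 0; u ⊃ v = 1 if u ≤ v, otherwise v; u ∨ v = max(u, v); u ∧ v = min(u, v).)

1.00

Every assignment gives 1. For instance at B = 0, A = 0:
  ¬B: Gödel ¬ of 0 = 1 (operand is 0)
  ¬¬B: Gödel ¬ of 1 = 0 (operand ≠ 0)
  (B ∨ ¬¬B) = max(0, 0) = 0
  ¬B: Gödel ¬ of 0 = 1 (operand is 0)
  (A ⊃ ¬B): 0 ≤ 1, so result = 1
  ((B ∨ ¬¬B) ∧ (A ⊃ ¬B)) = min(0, 1) = 0
  (B ∧ ((B ∨ ¬¬B) ∧ (A ⊃ ¬B))) = min(0, 0) = 0
  ((B ∧ ((B ∨ ¬¬B) ∧ (A ⊃ ¬B))) ∧ A) = min(0, 0) = 0
  ¬((B ∧ ((B ∨ ¬¬B) ∧ (A ⊃ ¬B))) ∧ A): Gödel ¬ of 0 = 1 (operand is 0)
All 25 assignments give value 1 — the formula is a G_5-tautology.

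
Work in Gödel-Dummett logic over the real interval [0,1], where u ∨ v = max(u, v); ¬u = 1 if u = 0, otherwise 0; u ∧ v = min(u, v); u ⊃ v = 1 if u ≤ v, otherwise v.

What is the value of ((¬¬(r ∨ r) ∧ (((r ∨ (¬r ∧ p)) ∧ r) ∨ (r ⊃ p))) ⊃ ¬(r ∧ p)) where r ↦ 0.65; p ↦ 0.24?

0.00

(r ∨ r) = max(0.65, 0.65) = 0.65
¬(r ∨ r): Gödel ¬ of 0.65 = 0 (operand ≠ 0)
¬¬(r ∨ r): Gödel ¬ of 0 = 1 (operand is 0)
¬r: Gödel ¬ of 0.65 = 0 (operand ≠ 0)
(¬r ∧ p) = min(0, 0.24) = 0
(r ∨ (¬r ∧ p)) = max(0.65, 0) = 0.65
((r ∨ (¬r ∧ p)) ∧ r) = min(0.65, 0.65) = 0.65
(r ⊃ p): 0.65 > 0.24, so result = 0.24
(((r ∨ (¬r ∧ p)) ∧ r) ∨ (r ⊃ p)) = max(0.65, 0.24) = 0.65
(¬¬(r ∨ r) ∧ (((r ∨ (¬r ∧ p)) ∧ r) ∨ (r ⊃ p))) = min(1, 0.65) = 0.65
(r ∧ p) = min(0.65, 0.24) = 0.24
¬(r ∧ p): Gödel ¬ of 0.24 = 0 (operand ≠ 0)
((¬¬(r ∨ r) ∧ (((r ∨ (¬r ∧ p)) ∧ r) ∨ (r ⊃ p))) ⊃ ¬(r ∧ p)): 0.65 > 0, so result = 0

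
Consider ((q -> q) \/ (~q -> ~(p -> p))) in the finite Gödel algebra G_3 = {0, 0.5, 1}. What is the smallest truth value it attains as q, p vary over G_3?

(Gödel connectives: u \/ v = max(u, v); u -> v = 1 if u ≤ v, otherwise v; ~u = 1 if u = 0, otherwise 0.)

Every assignment gives 1. For instance at q = 0, p = 0:
  (q -> q): 0 ≤ 0, so result = 1
  ~q: Gödel ¬ of 0 = 1 (operand is 0)
  (p -> p): 0 ≤ 0, so result = 1
  ~(p -> p): Gödel ¬ of 1 = 0 (operand ≠ 0)
  (~q -> ~(p -> p)): 1 > 0, so result = 0
  ((q -> q) \/ (~q -> ~(p -> p))) = max(1, 0) = 1
All 9 assignments give value 1 — the formula is a G_3-tautology.

1.00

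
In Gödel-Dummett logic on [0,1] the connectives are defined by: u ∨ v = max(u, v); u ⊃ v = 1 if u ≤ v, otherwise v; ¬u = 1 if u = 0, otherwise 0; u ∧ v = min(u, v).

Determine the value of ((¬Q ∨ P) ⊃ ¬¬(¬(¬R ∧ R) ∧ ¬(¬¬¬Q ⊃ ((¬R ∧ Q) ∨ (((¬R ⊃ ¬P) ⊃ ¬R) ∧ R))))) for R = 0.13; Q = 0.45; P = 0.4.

¬Q: Gödel ¬ of 0.45 = 0 (operand ≠ 0)
(¬Q ∨ P) = max(0, 0.4) = 0.4
¬R: Gödel ¬ of 0.13 = 0 (operand ≠ 0)
(¬R ∧ R) = min(0, 0.13) = 0
¬(¬R ∧ R): Gödel ¬ of 0 = 1 (operand is 0)
¬Q: Gödel ¬ of 0.45 = 0 (operand ≠ 0)
¬¬Q: Gödel ¬ of 0 = 1 (operand is 0)
¬¬¬Q: Gödel ¬ of 1 = 0 (operand ≠ 0)
¬R: Gödel ¬ of 0.13 = 0 (operand ≠ 0)
(¬R ∧ Q) = min(0, 0.45) = 0
¬R: Gödel ¬ of 0.13 = 0 (operand ≠ 0)
¬P: Gödel ¬ of 0.4 = 0 (operand ≠ 0)
(¬R ⊃ ¬P): 0 ≤ 0, so result = 1
¬R: Gödel ¬ of 0.13 = 0 (operand ≠ 0)
((¬R ⊃ ¬P) ⊃ ¬R): 1 > 0, so result = 0
(((¬R ⊃ ¬P) ⊃ ¬R) ∧ R) = min(0, 0.13) = 0
((¬R ∧ Q) ∨ (((¬R ⊃ ¬P) ⊃ ¬R) ∧ R)) = max(0, 0) = 0
(¬¬¬Q ⊃ ((¬R ∧ Q) ∨ (((¬R ⊃ ¬P) ⊃ ¬R) ∧ R))): 0 ≤ 0, so result = 1
¬(¬¬¬Q ⊃ ((¬R ∧ Q) ∨ (((¬R ⊃ ¬P) ⊃ ¬R) ∧ R))): Gödel ¬ of 1 = 0 (operand ≠ 0)
(¬(¬R ∧ R) ∧ ¬(¬¬¬Q ⊃ ((¬R ∧ Q) ∨ (((¬R ⊃ ¬P) ⊃ ¬R) ∧ R)))) = min(1, 0) = 0
¬(¬(¬R ∧ R) ∧ ¬(¬¬¬Q ⊃ ((¬R ∧ Q) ∨ (((¬R ⊃ ¬P) ⊃ ¬R) ∧ R)))): Gödel ¬ of 0 = 1 (operand is 0)
¬¬(¬(¬R ∧ R) ∧ ¬(¬¬¬Q ⊃ ((¬R ∧ Q) ∨ (((¬R ⊃ ¬P) ⊃ ¬R) ∧ R)))): Gödel ¬ of 1 = 0 (operand ≠ 0)
((¬Q ∨ P) ⊃ ¬¬(¬(¬R ∧ R) ∧ ¬(¬¬¬Q ⊃ ((¬R ∧ Q) ∨ (((¬R ⊃ ¬P) ⊃ ¬R) ∧ R))))): 0.4 > 0, so result = 0

0.00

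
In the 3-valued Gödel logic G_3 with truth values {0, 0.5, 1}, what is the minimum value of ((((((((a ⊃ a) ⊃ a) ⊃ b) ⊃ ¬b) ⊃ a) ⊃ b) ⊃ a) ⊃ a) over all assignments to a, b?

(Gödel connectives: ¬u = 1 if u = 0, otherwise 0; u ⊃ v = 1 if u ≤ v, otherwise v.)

0.50

The minimum is attained at a = 0.5, b = 0:
  (a ⊃ a): 0.5 ≤ 0.5, so result = 1
  ((a ⊃ a) ⊃ a): 1 > 0.5, so result = 0.5
  (((a ⊃ a) ⊃ a) ⊃ b): 0.5 > 0, so result = 0
  ¬b: Gödel ¬ of 0 = 1 (operand is 0)
  ((((a ⊃ a) ⊃ a) ⊃ b) ⊃ ¬b): 0 ≤ 1, so result = 1
  (((((a ⊃ a) ⊃ a) ⊃ b) ⊃ ¬b) ⊃ a): 1 > 0.5, so result = 0.5
  ((((((a ⊃ a) ⊃ a) ⊃ b) ⊃ ¬b) ⊃ a) ⊃ b): 0.5 > 0, so result = 0
  (((((((a ⊃ a) ⊃ a) ⊃ b) ⊃ ¬b) ⊃ a) ⊃ b) ⊃ a): 0 ≤ 0.5, so result = 1
  ((((((((a ⊃ a) ⊃ a) ⊃ b) ⊃ ¬b) ⊃ a) ⊃ b) ⊃ a) ⊃ a): 1 > 0.5, so result = 0.5
Checking all 9 assignments confirms none give a value below 0.50.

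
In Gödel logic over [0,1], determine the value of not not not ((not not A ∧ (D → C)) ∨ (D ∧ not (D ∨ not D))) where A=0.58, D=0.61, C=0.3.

not A: Gödel ¬ of 0.58 = 0 (operand ≠ 0)
not not A: Gödel ¬ of 0 = 1 (operand is 0)
(D → C): 0.61 > 0.3, so result = 0.3
(not not A ∧ (D → C)) = min(1, 0.3) = 0.3
not D: Gödel ¬ of 0.61 = 0 (operand ≠ 0)
(D ∨ not D) = max(0.61, 0) = 0.61
not (D ∨ not D): Gödel ¬ of 0.61 = 0 (operand ≠ 0)
(D ∧ not (D ∨ not D)) = min(0.61, 0) = 0
((not not A ∧ (D → C)) ∨ (D ∧ not (D ∨ not D))) = max(0.3, 0) = 0.3
not ((not not A ∧ (D → C)) ∨ (D ∧ not (D ∨ not D))): Gödel ¬ of 0.3 = 0 (operand ≠ 0)
not not ((not not A ∧ (D → C)) ∨ (D ∧ not (D ∨ not D))): Gödel ¬ of 0 = 1 (operand is 0)
not not not ((not not A ∧ (D → C)) ∨ (D ∧ not (D ∨ not D))): Gödel ¬ of 1 = 0 (operand ≠ 0)

0.00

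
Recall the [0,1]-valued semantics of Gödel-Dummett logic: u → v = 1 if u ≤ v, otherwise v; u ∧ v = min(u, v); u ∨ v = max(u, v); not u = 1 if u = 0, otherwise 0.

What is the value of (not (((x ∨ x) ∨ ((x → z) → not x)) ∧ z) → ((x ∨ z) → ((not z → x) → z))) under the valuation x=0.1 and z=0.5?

(x ∨ x) = max(0.1, 0.1) = 0.1
(x → z): 0.1 ≤ 0.5, so result = 1
not x: Gödel ¬ of 0.1 = 0 (operand ≠ 0)
((x → z) → not x): 1 > 0, so result = 0
((x ∨ x) ∨ ((x → z) → not x)) = max(0.1, 0) = 0.1
(((x ∨ x) ∨ ((x → z) → not x)) ∧ z) = min(0.1, 0.5) = 0.1
not (((x ∨ x) ∨ ((x → z) → not x)) ∧ z): Gödel ¬ of 0.1 = 0 (operand ≠ 0)
(x ∨ z) = max(0.1, 0.5) = 0.5
not z: Gödel ¬ of 0.5 = 0 (operand ≠ 0)
(not z → x): 0 ≤ 0.1, so result = 1
((not z → x) → z): 1 > 0.5, so result = 0.5
((x ∨ z) → ((not z → x) → z)): 0.5 ≤ 0.5, so result = 1
(not (((x ∨ x) ∨ ((x → z) → not x)) ∧ z) → ((x ∨ z) → ((not z → x) → z))): 0 ≤ 1, so result = 1

1.00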